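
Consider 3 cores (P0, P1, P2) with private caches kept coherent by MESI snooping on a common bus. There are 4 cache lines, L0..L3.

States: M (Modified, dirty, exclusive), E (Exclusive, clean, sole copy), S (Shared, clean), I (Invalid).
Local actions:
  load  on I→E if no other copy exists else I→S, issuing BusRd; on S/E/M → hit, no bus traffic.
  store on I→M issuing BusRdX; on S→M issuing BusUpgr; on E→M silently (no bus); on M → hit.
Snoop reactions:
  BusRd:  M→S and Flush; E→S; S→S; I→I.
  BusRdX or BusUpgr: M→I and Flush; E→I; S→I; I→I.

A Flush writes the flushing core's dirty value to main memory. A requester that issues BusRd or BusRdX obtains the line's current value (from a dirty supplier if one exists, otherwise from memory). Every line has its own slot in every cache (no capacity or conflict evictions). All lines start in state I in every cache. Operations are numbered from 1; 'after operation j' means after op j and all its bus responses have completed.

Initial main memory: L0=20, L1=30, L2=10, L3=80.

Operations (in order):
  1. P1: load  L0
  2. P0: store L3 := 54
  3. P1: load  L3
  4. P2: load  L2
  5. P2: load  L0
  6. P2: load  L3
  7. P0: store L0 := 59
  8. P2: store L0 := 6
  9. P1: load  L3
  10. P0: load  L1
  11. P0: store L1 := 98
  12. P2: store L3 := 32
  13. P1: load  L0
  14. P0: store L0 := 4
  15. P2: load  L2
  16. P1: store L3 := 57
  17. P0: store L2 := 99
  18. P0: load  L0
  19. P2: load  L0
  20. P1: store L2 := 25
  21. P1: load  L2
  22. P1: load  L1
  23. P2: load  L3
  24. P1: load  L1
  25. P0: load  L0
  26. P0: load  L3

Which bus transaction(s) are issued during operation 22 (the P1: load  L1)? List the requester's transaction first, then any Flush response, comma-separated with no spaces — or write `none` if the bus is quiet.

bus = BusRd,Flush

step 1: P1: load  L0  ⟶  IEI  (L0)  txn=BusRd  M[L0]=20
step 2: P0: store L3 := 54  ⟶  MII  (L3)  txn=BusRdX  M[L3]=80
step 3: P1: load  L3  ⟶  SSI  (L3)  txn=BusRd+Flush  M[L3]=54
step 4: P2: load  L2  ⟶  IIE  (L2)  txn=BusRd  M[L2]=10
step 5: P2: load  L0  ⟶  ISS  (L0)  txn=BusRd  M[L0]=20
step 6: P2: load  L3  ⟶  SSS  (L3)  txn=BusRd  M[L3]=54
step 7: P0: store L0 := 59  ⟶  MII  (L0)  txn=BusRdX  M[L0]=20
step 8: P2: store L0 := 6  ⟶  IIM  (L0)  txn=BusRdX+Flush  M[L0]=59
step 9: P1: load  L3  ⟶  SSS  (L3)  txn=∅  M[L3]=54
step 10: P0: load  L1  ⟶  EII  (L1)  txn=BusRd  M[L1]=30
step 11: P0: store L1 := 98  ⟶  MII  (L1)  txn=∅  M[L1]=30
step 12: P2: store L3 := 32  ⟶  IIM  (L3)  txn=BusUpgr  M[L3]=54
step 13: P1: load  L0  ⟶  ISS  (L0)  txn=BusRd+Flush  M[L0]=6
step 14: P0: store L0 := 4  ⟶  MII  (L0)  txn=BusRdX  M[L0]=6
step 15: P2: load  L2  ⟶  IIE  (L2)  txn=∅  M[L2]=10
step 16: P1: store L3 := 57  ⟶  IMI  (L3)  txn=BusRdX+Flush  M[L3]=32
step 17: P0: store L2 := 99  ⟶  MII  (L2)  txn=BusRdX  M[L2]=10
step 18: P0: load  L0  ⟶  MII  (L0)  txn=∅  M[L0]=6
step 19: P2: load  L0  ⟶  SIS  (L0)  txn=BusRd+Flush  M[L0]=4
step 20: P1: store L2 := 25  ⟶  IMI  (L2)  txn=BusRdX+Flush  M[L2]=99
step 21: P1: load  L2  ⟶  IMI  (L2)  txn=∅  M[L2]=99
step 22: P1: load  L1  ⟶  SSI  (L1)  txn=BusRd+Flush  M[L1]=98
step 23: P2: load  L3  ⟶  ISS  (L3)  txn=BusRd+Flush  M[L3]=57
step 24: P1: load  L1  ⟶  SSI  (L1)  txn=∅  M[L1]=98
step 25: P0: load  L0  ⟶  SIS  (L0)  txn=∅  M[L0]=4
step 26: P0: load  L3  ⟶  SSS  (L3)  txn=BusRd  M[L3]=57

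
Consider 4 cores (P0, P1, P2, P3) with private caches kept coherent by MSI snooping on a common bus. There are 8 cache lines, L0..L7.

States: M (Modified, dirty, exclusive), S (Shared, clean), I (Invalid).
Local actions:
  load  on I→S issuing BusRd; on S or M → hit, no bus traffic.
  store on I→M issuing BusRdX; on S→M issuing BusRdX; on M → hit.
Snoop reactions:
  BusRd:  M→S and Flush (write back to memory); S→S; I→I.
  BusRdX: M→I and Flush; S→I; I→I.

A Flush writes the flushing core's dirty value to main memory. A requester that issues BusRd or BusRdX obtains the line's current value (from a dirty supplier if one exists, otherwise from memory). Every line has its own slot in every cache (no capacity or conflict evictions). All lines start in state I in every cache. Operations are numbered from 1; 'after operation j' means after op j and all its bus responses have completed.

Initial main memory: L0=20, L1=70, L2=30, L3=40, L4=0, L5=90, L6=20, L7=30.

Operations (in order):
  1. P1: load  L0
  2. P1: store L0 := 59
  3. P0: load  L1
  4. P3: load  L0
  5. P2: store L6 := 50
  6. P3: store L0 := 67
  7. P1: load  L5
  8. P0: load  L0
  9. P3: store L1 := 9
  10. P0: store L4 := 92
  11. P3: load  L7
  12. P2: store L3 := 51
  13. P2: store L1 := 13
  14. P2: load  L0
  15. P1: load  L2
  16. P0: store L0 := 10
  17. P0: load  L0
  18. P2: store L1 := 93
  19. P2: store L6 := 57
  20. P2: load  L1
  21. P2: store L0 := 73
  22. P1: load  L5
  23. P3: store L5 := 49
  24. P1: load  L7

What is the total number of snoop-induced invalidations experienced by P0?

invalidations = 2

step 1: P1: load  L0  ⟶  ISII  (L0)  txn=BusRd  M[L0]=20
step 2: P1: store L0 := 59  ⟶  IMII  (L0)  txn=BusRdX  M[L0]=20
step 3: P0: load  L1  ⟶  SIII  (L1)  txn=BusRd  M[L1]=70
step 4: P3: load  L0  ⟶  ISIS  (L0)  txn=BusRd+Flush  M[L0]=59
step 5: P2: store L6 := 50  ⟶  IIMI  (L6)  txn=BusRdX  M[L6]=20
step 6: P3: store L0 := 67  ⟶  IIIM  (L0)  txn=BusRdX  M[L0]=59
step 7: P1: load  L5  ⟶  ISII  (L5)  txn=BusRd  M[L5]=90
step 8: P0: load  L0  ⟶  SIIS  (L0)  txn=BusRd+Flush  M[L0]=67
step 9: P3: store L1 := 9  ⟶  IIIM  (L1)  txn=BusRdX  M[L1]=70
step 10: P0: store L4 := 92  ⟶  MIII  (L4)  txn=BusRdX  M[L4]=0
step 11: P3: load  L7  ⟶  IIIS  (L7)  txn=BusRd  M[L7]=30
step 12: P2: store L3 := 51  ⟶  IIMI  (L3)  txn=BusRdX  M[L3]=40
step 13: P2: store L1 := 13  ⟶  IIMI  (L1)  txn=BusRdX+Flush  M[L1]=9
step 14: P2: load  L0  ⟶  SISS  (L0)  txn=BusRd  M[L0]=67
step 15: P1: load  L2  ⟶  ISII  (L2)  txn=BusRd  M[L2]=30
step 16: P0: store L0 := 10  ⟶  MIII  (L0)  txn=BusRdX  M[L0]=67
step 17: P0: load  L0  ⟶  MIII  (L0)  txn=∅  M[L0]=67
step 18: P2: store L1 := 93  ⟶  IIMI  (L1)  txn=∅  M[L1]=9
step 19: P2: store L6 := 57  ⟶  IIMI  (L6)  txn=∅  M[L6]=20
step 20: P2: load  L1  ⟶  IIMI  (L1)  txn=∅  M[L1]=9
step 21: P2: store L0 := 73  ⟶  IIMI  (L0)  txn=BusRdX+Flush  M[L0]=10
step 22: P1: load  L5  ⟶  ISII  (L5)  txn=∅  M[L5]=90
step 23: P3: store L5 := 49  ⟶  IIIM  (L5)  txn=BusRdX  M[L5]=90
step 24: P1: load  L7  ⟶  ISIS  (L7)  txn=BusRd  M[L7]=30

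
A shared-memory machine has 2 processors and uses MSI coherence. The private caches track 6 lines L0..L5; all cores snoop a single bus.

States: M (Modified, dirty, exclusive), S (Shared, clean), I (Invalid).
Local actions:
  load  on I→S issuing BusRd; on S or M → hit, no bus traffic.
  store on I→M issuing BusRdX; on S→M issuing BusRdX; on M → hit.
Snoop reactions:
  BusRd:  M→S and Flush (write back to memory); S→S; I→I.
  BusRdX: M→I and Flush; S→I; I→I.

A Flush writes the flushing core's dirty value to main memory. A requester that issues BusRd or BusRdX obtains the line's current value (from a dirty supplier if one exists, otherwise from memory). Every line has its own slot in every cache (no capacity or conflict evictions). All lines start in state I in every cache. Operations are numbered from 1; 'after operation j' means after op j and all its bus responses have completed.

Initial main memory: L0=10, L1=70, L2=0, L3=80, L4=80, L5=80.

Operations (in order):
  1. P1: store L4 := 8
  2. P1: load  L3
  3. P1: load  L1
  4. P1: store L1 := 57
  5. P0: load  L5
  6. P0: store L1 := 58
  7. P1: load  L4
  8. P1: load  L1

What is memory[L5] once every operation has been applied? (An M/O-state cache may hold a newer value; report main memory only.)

[1] P1: store L4 := 8 | P0:I, P1:M(8) | bus: BusRdX
[2] P1: load  L3 | P0:I, P1:S(80) | bus: BusRd
[3] P1: load  L1 | P0:I, P1:S(70) | bus: BusRd
[4] P1: store L1 := 57 | P0:I, P1:M(57) | bus: BusRdX
[5] P0: load  L5 | P0:S(80), P1:I | bus: BusRd
[6] P0: store L1 := 58 | P0:M(58), P1:I | bus: BusRdX,Flush
[7] P1: load  L4 | P0:I, P1:M(8) | bus: none
[8] P1: load  L1 | P0:S(58), P1:S(58) | bus: BusRd,Flush

memory[L5] = 80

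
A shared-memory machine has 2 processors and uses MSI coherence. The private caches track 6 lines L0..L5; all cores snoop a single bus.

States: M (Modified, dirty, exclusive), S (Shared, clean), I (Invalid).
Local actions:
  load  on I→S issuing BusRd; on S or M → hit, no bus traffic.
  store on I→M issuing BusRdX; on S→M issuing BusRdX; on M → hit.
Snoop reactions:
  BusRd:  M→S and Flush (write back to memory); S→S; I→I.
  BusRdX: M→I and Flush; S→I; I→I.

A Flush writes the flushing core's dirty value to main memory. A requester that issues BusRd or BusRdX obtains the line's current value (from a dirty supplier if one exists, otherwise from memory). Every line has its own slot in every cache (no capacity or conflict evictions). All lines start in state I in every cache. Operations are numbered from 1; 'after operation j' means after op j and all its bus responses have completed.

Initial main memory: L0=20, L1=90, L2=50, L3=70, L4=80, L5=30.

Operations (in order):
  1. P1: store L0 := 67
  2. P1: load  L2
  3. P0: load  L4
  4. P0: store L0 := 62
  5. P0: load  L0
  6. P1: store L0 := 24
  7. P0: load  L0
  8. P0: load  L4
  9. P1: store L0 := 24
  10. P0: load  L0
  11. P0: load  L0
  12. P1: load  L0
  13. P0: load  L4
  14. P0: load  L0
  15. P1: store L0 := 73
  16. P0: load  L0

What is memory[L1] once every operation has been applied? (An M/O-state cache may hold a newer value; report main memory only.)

[1] P1: store L0 := 67 | P0:I, P1:M(67) | bus: BusRdX
[2] P1: load  L2 | P0:I, P1:S(50) | bus: BusRd
[3] P0: load  L4 | P0:S(80), P1:I | bus: BusRd
[4] P0: store L0 := 62 | P0:M(62), P1:I | bus: BusRdX,Flush
[5] P0: load  L0 | P0:M(62), P1:I | bus: none
[6] P1: store L0 := 24 | P0:I, P1:M(24) | bus: BusRdX,Flush
[7] P0: load  L0 | P0:S(24), P1:S(24) | bus: BusRd,Flush
[8] P0: load  L4 | P0:S(80), P1:I | bus: none
[9] P1: store L0 := 24 | P0:I, P1:M(24) | bus: BusRdX
[10] P0: load  L0 | P0:S(24), P1:S(24) | bus: BusRd,Flush
[11] P0: load  L0 | P0:S(24), P1:S(24) | bus: none
[12] P1: load  L0 | P0:S(24), P1:S(24) | bus: none
[13] P0: load  L4 | P0:S(80), P1:I | bus: none
[14] P0: load  L0 | P0:S(24), P1:S(24) | bus: none
[15] P1: store L0 := 73 | P0:I, P1:M(73) | bus: BusRdX
[16] P0: load  L0 | P0:S(73), P1:S(73) | bus: BusRd,Flush

memory[L1] = 90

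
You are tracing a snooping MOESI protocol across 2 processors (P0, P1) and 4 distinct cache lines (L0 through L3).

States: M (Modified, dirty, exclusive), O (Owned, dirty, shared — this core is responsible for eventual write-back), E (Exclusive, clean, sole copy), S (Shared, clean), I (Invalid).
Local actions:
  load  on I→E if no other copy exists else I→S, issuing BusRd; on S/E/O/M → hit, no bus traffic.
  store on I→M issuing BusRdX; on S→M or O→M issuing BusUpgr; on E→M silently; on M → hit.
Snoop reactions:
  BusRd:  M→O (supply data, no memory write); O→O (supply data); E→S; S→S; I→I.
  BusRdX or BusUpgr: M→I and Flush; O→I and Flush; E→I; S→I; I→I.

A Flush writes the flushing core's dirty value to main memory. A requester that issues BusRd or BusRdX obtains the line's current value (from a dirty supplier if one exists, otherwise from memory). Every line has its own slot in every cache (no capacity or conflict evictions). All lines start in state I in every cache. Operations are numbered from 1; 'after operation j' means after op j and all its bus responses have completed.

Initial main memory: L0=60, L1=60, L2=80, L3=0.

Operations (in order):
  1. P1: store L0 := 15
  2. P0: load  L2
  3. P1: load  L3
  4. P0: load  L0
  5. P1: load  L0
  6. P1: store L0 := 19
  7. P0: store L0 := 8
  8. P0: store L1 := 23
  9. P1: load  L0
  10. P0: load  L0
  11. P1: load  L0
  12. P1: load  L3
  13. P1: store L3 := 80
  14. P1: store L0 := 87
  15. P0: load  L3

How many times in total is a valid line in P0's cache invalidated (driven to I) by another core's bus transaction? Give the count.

invalidations = 2

  op1 P1: store L0 := 15 → I/M on L0; bus BusRdX; mem=60
  op2 P0: load  L2 → E/I on L2; bus BusRd; mem=80
  op3 P1: load  L3 → I/E on L3; bus BusRd; mem=0
  op4 P0: load  L0 → S/O on L0; bus BusRd; mem=60
  op5 P1: load  L0 → S/O on L0; bus (none); mem=60
  op6 P1: store L0 := 19 → I/M on L0; bus BusUpgr; mem=60
  op7 P0: store L0 := 8 → M/I on L0; bus BusRdX Flush; mem=19
  op8 P0: store L1 := 23 → M/I on L1; bus BusRdX; mem=60
  op9 P1: load  L0 → O/S on L0; bus BusRd; mem=19
  op10 P0: load  L0 → O/S on L0; bus (none); mem=19
  op11 P1: load  L0 → O/S on L0; bus (none); mem=19
  op12 P1: load  L3 → I/E on L3; bus (none); mem=0
  op13 P1: store L3 := 80 → I/M on L3; bus (none); mem=0
  op14 P1: store L0 := 87 → I/M on L0; bus BusUpgr Flush; mem=8
  op15 P0: load  L3 → S/O on L3; bus BusRd; mem=0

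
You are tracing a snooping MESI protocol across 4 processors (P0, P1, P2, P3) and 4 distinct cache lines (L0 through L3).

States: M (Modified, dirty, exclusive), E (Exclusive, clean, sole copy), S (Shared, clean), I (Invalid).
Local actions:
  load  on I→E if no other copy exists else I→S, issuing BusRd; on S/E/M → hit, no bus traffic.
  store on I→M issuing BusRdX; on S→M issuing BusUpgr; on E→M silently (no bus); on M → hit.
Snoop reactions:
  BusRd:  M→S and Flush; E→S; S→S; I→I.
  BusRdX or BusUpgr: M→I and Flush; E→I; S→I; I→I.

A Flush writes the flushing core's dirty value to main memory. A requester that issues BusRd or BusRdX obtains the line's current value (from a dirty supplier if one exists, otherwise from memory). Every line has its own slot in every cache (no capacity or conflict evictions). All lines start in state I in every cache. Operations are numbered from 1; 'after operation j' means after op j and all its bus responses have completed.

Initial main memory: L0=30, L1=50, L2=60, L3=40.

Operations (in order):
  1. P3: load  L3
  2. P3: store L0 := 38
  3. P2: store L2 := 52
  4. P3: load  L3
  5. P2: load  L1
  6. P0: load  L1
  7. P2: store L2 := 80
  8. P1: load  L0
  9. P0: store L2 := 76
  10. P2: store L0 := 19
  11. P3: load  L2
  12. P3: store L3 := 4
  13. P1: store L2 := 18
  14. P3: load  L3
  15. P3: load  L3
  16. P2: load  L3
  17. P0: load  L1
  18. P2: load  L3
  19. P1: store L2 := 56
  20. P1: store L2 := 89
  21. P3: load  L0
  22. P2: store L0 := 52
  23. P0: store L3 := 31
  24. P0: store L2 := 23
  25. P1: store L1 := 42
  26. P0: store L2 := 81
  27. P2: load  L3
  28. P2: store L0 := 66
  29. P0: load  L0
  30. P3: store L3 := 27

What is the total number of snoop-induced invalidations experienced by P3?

[1] P3: load  L3 | P0:I, P1:I, P2:I, P3:E(40) | bus: BusRd
[2] P3: store L0 := 38 | P0:I, P1:I, P2:I, P3:M(38) | bus: BusRdX
[3] P2: store L2 := 52 | P0:I, P1:I, P2:M(52), P3:I | bus: BusRdX
[4] P3: load  L3 | P0:I, P1:I, P2:I, P3:E(40) | bus: none
[5] P2: load  L1 | P0:I, P1:I, P2:E(50), P3:I | bus: BusRd
[6] P0: load  L1 | P0:S(50), P1:I, P2:S(50), P3:I | bus: BusRd
[7] P2: store L2 := 80 | P0:I, P1:I, P2:M(80), P3:I | bus: none
[8] P1: load  L0 | P0:I, P1:S(38), P2:I, P3:S(38) | bus: BusRd,Flush
[9] P0: store L2 := 76 | P0:M(76), P1:I, P2:I, P3:I | bus: BusRdX,Flush
[10] P2: store L0 := 19 | P0:I, P1:I, P2:M(19), P3:I | bus: BusRdX
[11] P3: load  L2 | P0:S(76), P1:I, P2:I, P3:S(76) | bus: BusRd,Flush
[12] P3: store L3 := 4 | P0:I, P1:I, P2:I, P3:M(4) | bus: none
[13] P1: store L2 := 18 | P0:I, P1:M(18), P2:I, P3:I | bus: BusRdX
[14] P3: load  L3 | P0:I, P1:I, P2:I, P3:M(4) | bus: none
[15] P3: load  L3 | P0:I, P1:I, P2:I, P3:M(4) | bus: none
[16] P2: load  L3 | P0:I, P1:I, P2:S(4), P3:S(4) | bus: BusRd,Flush
[17] P0: load  L1 | P0:S(50), P1:I, P2:S(50), P3:I | bus: none
[18] P2: load  L3 | P0:I, P1:I, P2:S(4), P3:S(4) | bus: none
[19] P1: store L2 := 56 | P0:I, P1:M(56), P2:I, P3:I | bus: none
[20] P1: store L2 := 89 | P0:I, P1:M(89), P2:I, P3:I | bus: none
[21] P3: load  L0 | P0:I, P1:I, P2:S(19), P3:S(19) | bus: BusRd,Flush
[22] P2: store L0 := 52 | P0:I, P1:I, P2:M(52), P3:I | bus: BusUpgr
[23] P0: store L3 := 31 | P0:M(31), P1:I, P2:I, P3:I | bus: BusRdX
[24] P0: store L2 := 23 | P0:M(23), P1:I, P2:I, P3:I | bus: BusRdX,Flush
[25] P1: store L1 := 42 | P0:I, P1:M(42), P2:I, P3:I | bus: BusRdX
[26] P0: store L2 := 81 | P0:M(81), P1:I, P2:I, P3:I | bus: none
[27] P2: load  L3 | P0:S(31), P1:I, P2:S(31), P3:I | bus: BusRd,Flush
[28] P2: store L0 := 66 | P0:I, P1:I, P2:M(66), P3:I | bus: none
[29] P0: load  L0 | P0:S(66), P1:I, P2:S(66), P3:I | bus: BusRd,Flush
[30] P3: store L3 := 27 | P0:I, P1:I, P2:I, P3:M(27) | bus: BusRdX

invalidations = 4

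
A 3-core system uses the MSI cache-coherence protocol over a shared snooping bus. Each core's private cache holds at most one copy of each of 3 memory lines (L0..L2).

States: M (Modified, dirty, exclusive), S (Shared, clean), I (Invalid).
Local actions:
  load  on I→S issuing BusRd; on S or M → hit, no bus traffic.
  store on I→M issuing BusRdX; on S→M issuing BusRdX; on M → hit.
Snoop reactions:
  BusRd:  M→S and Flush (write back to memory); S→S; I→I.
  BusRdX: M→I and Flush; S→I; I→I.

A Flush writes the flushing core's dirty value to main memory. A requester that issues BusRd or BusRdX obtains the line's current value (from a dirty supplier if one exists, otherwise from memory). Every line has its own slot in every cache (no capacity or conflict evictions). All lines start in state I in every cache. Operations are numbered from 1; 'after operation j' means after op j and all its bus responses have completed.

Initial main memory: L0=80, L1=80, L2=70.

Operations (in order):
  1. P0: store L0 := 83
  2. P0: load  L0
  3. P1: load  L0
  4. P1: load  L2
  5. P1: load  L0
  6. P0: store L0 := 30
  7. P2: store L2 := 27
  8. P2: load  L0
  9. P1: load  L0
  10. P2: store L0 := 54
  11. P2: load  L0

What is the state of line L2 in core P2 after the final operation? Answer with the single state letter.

  op1 P0: store L0 := 83 → M/I/I on L0; bus BusRdX; mem=80
  op2 P0: load  L0 → M/I/I on L0; bus (none); mem=80
  op3 P1: load  L0 → S/S/I on L0; bus BusRd Flush; mem=83
  op4 P1: load  L2 → I/S/I on L2; bus BusRd; mem=70
  op5 P1: load  L0 → S/S/I on L0; bus (none); mem=83
  op6 P0: store L0 := 30 → M/I/I on L0; bus BusRdX; mem=83
  op7 P2: store L2 := 27 → I/I/M on L2; bus BusRdX; mem=70
  op8 P2: load  L0 → S/I/S on L0; bus BusRd Flush; mem=30
  op9 P1: load  L0 → S/S/S on L0; bus BusRd; mem=30
  op10 P2: store L0 := 54 → I/I/M on L0; bus BusRdX; mem=30
  op11 P2: load  L0 → I/I/M on L0; bus (none); mem=30

state = M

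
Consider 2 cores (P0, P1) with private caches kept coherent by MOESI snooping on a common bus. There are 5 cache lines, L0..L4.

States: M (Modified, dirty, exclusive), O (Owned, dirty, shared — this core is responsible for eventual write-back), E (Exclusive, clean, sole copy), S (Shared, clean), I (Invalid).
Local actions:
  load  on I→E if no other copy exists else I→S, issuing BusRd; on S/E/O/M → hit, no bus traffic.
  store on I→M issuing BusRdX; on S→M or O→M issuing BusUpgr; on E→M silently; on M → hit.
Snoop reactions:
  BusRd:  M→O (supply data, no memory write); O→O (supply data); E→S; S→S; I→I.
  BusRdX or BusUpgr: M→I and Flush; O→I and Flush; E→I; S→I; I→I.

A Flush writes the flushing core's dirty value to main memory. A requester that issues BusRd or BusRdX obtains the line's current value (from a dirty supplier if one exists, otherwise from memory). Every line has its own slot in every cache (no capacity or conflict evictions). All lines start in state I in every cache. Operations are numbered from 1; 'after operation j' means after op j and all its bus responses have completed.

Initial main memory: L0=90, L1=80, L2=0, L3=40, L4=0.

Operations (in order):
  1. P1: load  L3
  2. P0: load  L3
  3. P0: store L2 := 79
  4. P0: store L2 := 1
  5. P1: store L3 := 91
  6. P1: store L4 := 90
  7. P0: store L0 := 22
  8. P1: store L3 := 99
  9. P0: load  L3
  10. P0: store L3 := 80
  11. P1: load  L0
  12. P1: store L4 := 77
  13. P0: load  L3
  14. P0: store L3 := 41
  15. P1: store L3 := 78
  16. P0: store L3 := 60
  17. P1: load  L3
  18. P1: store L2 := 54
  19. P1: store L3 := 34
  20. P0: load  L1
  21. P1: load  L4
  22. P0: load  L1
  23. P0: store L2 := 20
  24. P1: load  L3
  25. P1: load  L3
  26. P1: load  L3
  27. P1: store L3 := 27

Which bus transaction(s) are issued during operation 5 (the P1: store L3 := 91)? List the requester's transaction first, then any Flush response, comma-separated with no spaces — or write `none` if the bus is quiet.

bus = BusUpgr

1. P1: load  L3  bus=[BusRd]  L3: P0=I P1=E  mem[L3]=40
2. P0: load  L3  bus=[BusRd]  L3: P0=S P1=S  mem[L3]=40
3. P0: store L2 := 79  bus=[BusRdX]  L2: P0=M P1=I  mem[L2]=0
4. P0: store L2 := 1  bus=[-]  L2: P0=M P1=I  mem[L2]=0
5. P1: store L3 := 91  bus=[BusUpgr]  L3: P0=I P1=M  mem[L3]=40
6. P1: store L4 := 90  bus=[BusRdX]  L4: P0=I P1=M  mem[L4]=0
7. P0: store L0 := 22  bus=[BusRdX]  L0: P0=M P1=I  mem[L0]=90
8. P1: store L3 := 99  bus=[-]  L3: P0=I P1=M  mem[L3]=40
9. P0: load  L3  bus=[BusRd]  L3: P0=S P1=O  mem[L3]=40
10. P0: store L3 := 80  bus=[BusUpgr,Flush]  L3: P0=M P1=I  mem[L3]=99
11. P1: load  L0  bus=[BusRd]  L0: P0=O P1=S  mem[L0]=90
12. P1: store L4 := 77  bus=[-]  L4: P0=I P1=M  mem[L4]=0
13. P0: load  L3  bus=[-]  L3: P0=M P1=I  mem[L3]=99
14. P0: store L3 := 41  bus=[-]  L3: P0=M P1=I  mem[L3]=99
15. P1: store L3 := 78  bus=[BusRdX,Flush]  L3: P0=I P1=M  mem[L3]=41
16. P0: store L3 := 60  bus=[BusRdX,Flush]  L3: P0=M P1=I  mem[L3]=78
17. P1: load  L3  bus=[BusRd]  L3: P0=O P1=S  mem[L3]=78
18. P1: store L2 := 54  bus=[BusRdX,Flush]  L2: P0=I P1=M  mem[L2]=1
19. P1: store L3 := 34  bus=[BusUpgr,Flush]  L3: P0=I P1=M  mem[L3]=60
20. P0: load  L1  bus=[BusRd]  L1: P0=E P1=I  mem[L1]=80
21. P1: load  L4  bus=[-]  L4: P0=I P1=M  mem[L4]=0
22. P0: load  L1  bus=[-]  L1: P0=E P1=I  mem[L1]=80
23. P0: store L2 := 20  bus=[BusRdX,Flush]  L2: P0=M P1=I  mem[L2]=54
24. P1: load  L3  bus=[-]  L3: P0=I P1=M  mem[L3]=60
25. P1: load  L3  bus=[-]  L3: P0=I P1=M  mem[L3]=60
26. P1: load  L3  bus=[-]  L3: P0=I P1=M  mem[L3]=60
27. P1: store L3 := 27  bus=[-]  L3: P0=I P1=M  mem[L3]=60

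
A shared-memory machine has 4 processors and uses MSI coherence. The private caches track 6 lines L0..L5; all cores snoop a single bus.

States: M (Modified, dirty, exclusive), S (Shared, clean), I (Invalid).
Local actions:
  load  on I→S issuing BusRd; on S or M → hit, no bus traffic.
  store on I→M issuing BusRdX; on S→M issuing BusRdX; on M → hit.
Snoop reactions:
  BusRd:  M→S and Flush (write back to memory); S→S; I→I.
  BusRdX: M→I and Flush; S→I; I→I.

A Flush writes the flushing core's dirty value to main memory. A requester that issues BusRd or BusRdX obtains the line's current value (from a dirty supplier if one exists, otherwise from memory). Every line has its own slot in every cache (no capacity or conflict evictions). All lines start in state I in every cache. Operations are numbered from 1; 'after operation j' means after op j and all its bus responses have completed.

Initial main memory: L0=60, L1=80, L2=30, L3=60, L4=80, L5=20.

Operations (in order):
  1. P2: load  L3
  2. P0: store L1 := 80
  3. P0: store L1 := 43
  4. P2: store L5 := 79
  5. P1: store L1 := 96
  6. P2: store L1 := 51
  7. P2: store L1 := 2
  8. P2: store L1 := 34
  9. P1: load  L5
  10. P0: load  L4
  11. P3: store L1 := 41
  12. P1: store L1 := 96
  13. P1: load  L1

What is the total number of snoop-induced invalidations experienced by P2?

invalidations = 1

1. P2: load  L3  bus=[BusRd]  L3: P0=I P1=I P2=S P3=I  mem[L3]=60
2. P0: store L1 := 80  bus=[BusRdX]  L1: P0=M P1=I P2=I P3=I  mem[L1]=80
3. P0: store L1 := 43  bus=[-]  L1: P0=M P1=I P2=I P3=I  mem[L1]=80
4. P2: store L5 := 79  bus=[BusRdX]  L5: P0=I P1=I P2=M P3=I  mem[L5]=20
5. P1: store L1 := 96  bus=[BusRdX,Flush]  L1: P0=I P1=M P2=I P3=I  mem[L1]=43
6. P2: store L1 := 51  bus=[BusRdX,Flush]  L1: P0=I P1=I P2=M P3=I  mem[L1]=96
7. P2: store L1 := 2  bus=[-]  L1: P0=I P1=I P2=M P3=I  mem[L1]=96
8. P2: store L1 := 34  bus=[-]  L1: P0=I P1=I P2=M P3=I  mem[L1]=96
9. P1: load  L5  bus=[BusRd,Flush]  L5: P0=I P1=S P2=S P3=I  mem[L5]=79
10. P0: load  L4  bus=[BusRd]  L4: P0=S P1=I P2=I P3=I  mem[L4]=80
11. P3: store L1 := 41  bus=[BusRdX,Flush]  L1: P0=I P1=I P2=I P3=M  mem[L1]=34
12. P1: store L1 := 96  bus=[BusRdX,Flush]  L1: P0=I P1=M P2=I P3=I  mem[L1]=41
13. P1: load  L1  bus=[-]  L1: P0=I P1=M P2=I P3=I  mem[L1]=41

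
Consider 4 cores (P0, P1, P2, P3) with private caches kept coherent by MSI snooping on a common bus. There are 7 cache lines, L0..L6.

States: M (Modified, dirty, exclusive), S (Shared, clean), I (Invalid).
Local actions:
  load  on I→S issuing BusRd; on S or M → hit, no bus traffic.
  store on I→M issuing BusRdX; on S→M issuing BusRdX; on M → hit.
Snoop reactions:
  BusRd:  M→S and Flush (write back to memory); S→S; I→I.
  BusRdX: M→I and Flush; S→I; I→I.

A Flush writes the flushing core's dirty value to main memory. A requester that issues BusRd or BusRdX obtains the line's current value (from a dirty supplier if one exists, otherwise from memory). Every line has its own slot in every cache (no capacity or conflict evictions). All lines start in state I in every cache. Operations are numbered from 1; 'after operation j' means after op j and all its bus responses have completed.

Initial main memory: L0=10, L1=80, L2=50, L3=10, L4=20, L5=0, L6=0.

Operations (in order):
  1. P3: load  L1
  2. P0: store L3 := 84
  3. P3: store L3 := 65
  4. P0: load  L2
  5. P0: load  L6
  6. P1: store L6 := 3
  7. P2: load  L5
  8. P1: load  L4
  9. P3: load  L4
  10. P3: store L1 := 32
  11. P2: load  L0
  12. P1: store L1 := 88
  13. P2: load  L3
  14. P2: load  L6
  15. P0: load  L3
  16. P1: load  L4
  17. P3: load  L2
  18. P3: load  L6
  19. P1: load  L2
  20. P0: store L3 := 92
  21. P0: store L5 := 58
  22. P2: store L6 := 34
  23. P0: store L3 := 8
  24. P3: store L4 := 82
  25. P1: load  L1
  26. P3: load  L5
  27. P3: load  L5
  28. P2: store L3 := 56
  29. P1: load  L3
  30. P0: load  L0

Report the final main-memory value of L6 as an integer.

memory[L6] = 3

step 1: P3: load  L1  ⟶  IIIS  (L1)  txn=BusRd  M[L1]=80
step 2: P0: store L3 := 84  ⟶  MIII  (L3)  txn=BusRdX  M[L3]=10
step 3: P3: store L3 := 65  ⟶  IIIM  (L3)  txn=BusRdX+Flush  M[L3]=84
step 4: P0: load  L2  ⟶  SIII  (L2)  txn=BusRd  M[L2]=50
step 5: P0: load  L6  ⟶  SIII  (L6)  txn=BusRd  M[L6]=0
step 6: P1: store L6 := 3  ⟶  IMII  (L6)  txn=BusRdX  M[L6]=0
step 7: P2: load  L5  ⟶  IISI  (L5)  txn=BusRd  M[L5]=0
step 8: P1: load  L4  ⟶  ISII  (L4)  txn=BusRd  M[L4]=20
step 9: P3: load  L4  ⟶  ISIS  (L4)  txn=BusRd  M[L4]=20
step 10: P3: store L1 := 32  ⟶  IIIM  (L1)  txn=BusRdX  M[L1]=80
step 11: P2: load  L0  ⟶  IISI  (L0)  txn=BusRd  M[L0]=10
step 12: P1: store L1 := 88  ⟶  IMII  (L1)  txn=BusRdX+Flush  M[L1]=32
step 13: P2: load  L3  ⟶  IISS  (L3)  txn=BusRd+Flush  M[L3]=65
step 14: P2: load  L6  ⟶  ISSI  (L6)  txn=BusRd+Flush  M[L6]=3
step 15: P0: load  L3  ⟶  SISS  (L3)  txn=BusRd  M[L3]=65
step 16: P1: load  L4  ⟶  ISIS  (L4)  txn=∅  M[L4]=20
step 17: P3: load  L2  ⟶  SIIS  (L2)  txn=BusRd  M[L2]=50
step 18: P3: load  L6  ⟶  ISSS  (L6)  txn=BusRd  M[L6]=3
step 19: P1: load  L2  ⟶  SSIS  (L2)  txn=BusRd  M[L2]=50
step 20: P0: store L3 := 92  ⟶  MIII  (L3)  txn=BusRdX  M[L3]=65
step 21: P0: store L5 := 58  ⟶  MIII  (L5)  txn=BusRdX  M[L5]=0
step 22: P2: store L6 := 34  ⟶  IIMI  (L6)  txn=BusRdX  M[L6]=3
step 23: P0: store L3 := 8  ⟶  MIII  (L3)  txn=∅  M[L3]=65
step 24: P3: store L4 := 82  ⟶  IIIM  (L4)  txn=BusRdX  M[L4]=20
step 25: P1: load  L1  ⟶  IMII  (L1)  txn=∅  M[L1]=32
step 26: P3: load  L5  ⟶  SIIS  (L5)  txn=BusRd+Flush  M[L5]=58
step 27: P3: load  L5  ⟶  SIIS  (L5)  txn=∅  M[L5]=58
step 28: P2: store L3 := 56  ⟶  IIMI  (L3)  txn=BusRdX+Flush  M[L3]=8
step 29: P1: load  L3  ⟶  ISSI  (L3)  txn=BusRd+Flush  M[L3]=56
step 30: P0: load  L0  ⟶  SISI  (L0)  txn=BusRd  M[L0]=10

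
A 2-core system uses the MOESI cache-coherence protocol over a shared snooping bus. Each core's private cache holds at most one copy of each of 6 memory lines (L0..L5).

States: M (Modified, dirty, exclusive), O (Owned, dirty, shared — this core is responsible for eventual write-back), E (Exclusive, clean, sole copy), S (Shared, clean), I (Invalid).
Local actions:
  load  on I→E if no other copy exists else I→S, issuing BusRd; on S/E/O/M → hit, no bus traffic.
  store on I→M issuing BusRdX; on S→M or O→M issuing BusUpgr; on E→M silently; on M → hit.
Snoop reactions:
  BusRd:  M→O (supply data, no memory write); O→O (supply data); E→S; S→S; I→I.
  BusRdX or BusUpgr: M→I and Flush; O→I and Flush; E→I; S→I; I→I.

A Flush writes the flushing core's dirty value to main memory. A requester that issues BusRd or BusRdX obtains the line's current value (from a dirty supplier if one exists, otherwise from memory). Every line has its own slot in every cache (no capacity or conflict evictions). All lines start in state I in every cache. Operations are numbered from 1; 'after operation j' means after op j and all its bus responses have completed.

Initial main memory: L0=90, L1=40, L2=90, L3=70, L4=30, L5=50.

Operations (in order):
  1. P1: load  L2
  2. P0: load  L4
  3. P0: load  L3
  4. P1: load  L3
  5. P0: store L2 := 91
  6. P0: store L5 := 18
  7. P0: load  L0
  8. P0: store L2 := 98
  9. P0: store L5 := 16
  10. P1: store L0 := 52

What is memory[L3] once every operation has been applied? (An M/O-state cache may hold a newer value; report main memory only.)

memory[L3] = 70

[1] P1: load  L2 | P0:I, P1:E(90) | bus: BusRd
[2] P0: load  L4 | P0:E(30), P1:I | bus: BusRd
[3] P0: load  L3 | P0:E(70), P1:I | bus: BusRd
[4] P1: load  L3 | P0:S(70), P1:S(70) | bus: BusRd
[5] P0: store L2 := 91 | P0:M(91), P1:I | bus: BusRdX
[6] P0: store L5 := 18 | P0:M(18), P1:I | bus: BusRdX
[7] P0: load  L0 | P0:E(90), P1:I | bus: BusRd
[8] P0: store L2 := 98 | P0:M(98), P1:I | bus: none
[9] P0: store L5 := 16 | P0:M(16), P1:I | bus: none
[10] P1: store L0 := 52 | P0:I, P1:M(52) | bus: BusRdX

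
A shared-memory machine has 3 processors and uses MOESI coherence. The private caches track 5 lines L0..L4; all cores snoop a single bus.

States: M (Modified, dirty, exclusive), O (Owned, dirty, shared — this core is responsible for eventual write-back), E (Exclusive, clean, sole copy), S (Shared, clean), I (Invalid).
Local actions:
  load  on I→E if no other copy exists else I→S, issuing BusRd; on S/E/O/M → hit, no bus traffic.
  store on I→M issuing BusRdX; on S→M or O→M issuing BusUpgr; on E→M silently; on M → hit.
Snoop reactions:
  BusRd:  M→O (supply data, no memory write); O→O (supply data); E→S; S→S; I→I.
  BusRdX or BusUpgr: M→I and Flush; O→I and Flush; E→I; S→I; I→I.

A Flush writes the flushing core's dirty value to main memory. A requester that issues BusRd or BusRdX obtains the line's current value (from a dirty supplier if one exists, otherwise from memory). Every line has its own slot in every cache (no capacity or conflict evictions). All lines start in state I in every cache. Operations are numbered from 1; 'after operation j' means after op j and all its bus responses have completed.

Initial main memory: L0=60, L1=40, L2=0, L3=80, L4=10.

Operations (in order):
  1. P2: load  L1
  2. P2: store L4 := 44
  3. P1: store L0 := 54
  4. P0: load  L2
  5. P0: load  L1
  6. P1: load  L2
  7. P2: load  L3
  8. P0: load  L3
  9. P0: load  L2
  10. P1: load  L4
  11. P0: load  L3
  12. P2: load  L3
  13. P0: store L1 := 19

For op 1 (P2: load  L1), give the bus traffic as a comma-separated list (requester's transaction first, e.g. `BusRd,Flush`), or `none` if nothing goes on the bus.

bus = BusRd

1. P2: load  L1  bus=[BusRd]  L1: P0=I P1=I P2=E  mem[L1]=40
2. P2: store L4 := 44  bus=[BusRdX]  L4: P0=I P1=I P2=M  mem[L4]=10
3. P1: store L0 := 54  bus=[BusRdX]  L0: P0=I P1=M P2=I  mem[L0]=60
4. P0: load  L2  bus=[BusRd]  L2: P0=E P1=I P2=I  mem[L2]=0
5. P0: load  L1  bus=[BusRd]  L1: P0=S P1=I P2=S  mem[L1]=40
6. P1: load  L2  bus=[BusRd]  L2: P0=S P1=S P2=I  mem[L2]=0
7. P2: load  L3  bus=[BusRd]  L3: P0=I P1=I P2=E  mem[L3]=80
8. P0: load  L3  bus=[BusRd]  L3: P0=S P1=I P2=S  mem[L3]=80
9. P0: load  L2  bus=[-]  L2: P0=S P1=S P2=I  mem[L2]=0
10. P1: load  L4  bus=[BusRd]  L4: P0=I P1=S P2=O  mem[L4]=10
11. P0: load  L3  bus=[-]  L3: P0=S P1=I P2=S  mem[L3]=80
12. P2: load  L3  bus=[-]  L3: P0=S P1=I P2=S  mem[L3]=80
13. P0: store L1 := 19  bus=[BusUpgr]  L1: P0=M P1=I P2=I  mem[L1]=40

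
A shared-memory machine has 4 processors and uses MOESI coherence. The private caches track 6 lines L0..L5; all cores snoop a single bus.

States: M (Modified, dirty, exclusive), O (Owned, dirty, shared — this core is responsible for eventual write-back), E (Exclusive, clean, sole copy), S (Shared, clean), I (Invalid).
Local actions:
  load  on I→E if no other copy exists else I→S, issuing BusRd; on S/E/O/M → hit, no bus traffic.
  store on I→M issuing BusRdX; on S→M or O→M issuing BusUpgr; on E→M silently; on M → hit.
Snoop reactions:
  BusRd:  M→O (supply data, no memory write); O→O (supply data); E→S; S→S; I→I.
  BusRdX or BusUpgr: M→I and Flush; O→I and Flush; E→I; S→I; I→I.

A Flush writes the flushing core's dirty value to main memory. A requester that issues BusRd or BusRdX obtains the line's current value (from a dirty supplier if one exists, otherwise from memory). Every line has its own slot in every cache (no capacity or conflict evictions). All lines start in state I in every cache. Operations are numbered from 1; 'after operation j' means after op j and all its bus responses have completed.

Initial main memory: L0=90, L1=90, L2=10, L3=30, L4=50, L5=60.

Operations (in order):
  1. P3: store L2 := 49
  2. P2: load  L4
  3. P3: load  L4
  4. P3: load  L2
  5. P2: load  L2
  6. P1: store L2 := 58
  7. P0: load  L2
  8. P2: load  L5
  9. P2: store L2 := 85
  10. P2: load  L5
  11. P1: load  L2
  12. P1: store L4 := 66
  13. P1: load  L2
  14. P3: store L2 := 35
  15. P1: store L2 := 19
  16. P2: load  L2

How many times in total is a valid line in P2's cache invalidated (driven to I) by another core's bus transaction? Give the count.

1. P3: store L2 := 49  bus=[BusRdX]  L2: P0=I P1=I P2=I P3=M  mem[L2]=10
2. P2: load  L4  bus=[BusRd]  L4: P0=I P1=I P2=E P3=I  mem[L4]=50
3. P3: load  L4  bus=[BusRd]  L4: P0=I P1=I P2=S P3=S  mem[L4]=50
4. P3: load  L2  bus=[-]  L2: P0=I P1=I P2=I P3=M  mem[L2]=10
5. P2: load  L2  bus=[BusRd]  L2: P0=I P1=I P2=S P3=O  mem[L2]=10
6. P1: store L2 := 58  bus=[BusRdX,Flush]  L2: P0=I P1=M P2=I P3=I  mem[L2]=49
7. P0: load  L2  bus=[BusRd]  L2: P0=S P1=O P2=I P3=I  mem[L2]=49
8. P2: load  L5  bus=[BusRd]  L5: P0=I P1=I P2=E P3=I  mem[L5]=60
9. P2: store L2 := 85  bus=[BusRdX,Flush]  L2: P0=I P1=I P2=M P3=I  mem[L2]=58
10. P2: load  L5  bus=[-]  L5: P0=I P1=I P2=E P3=I  mem[L5]=60
11. P1: load  L2  bus=[BusRd]  L2: P0=I P1=S P2=O P3=I  mem[L2]=58
12. P1: store L4 := 66  bus=[BusRdX]  L4: P0=I P1=M P2=I P3=I  mem[L4]=50
13. P1: load  L2  bus=[-]  L2: P0=I P1=S P2=O P3=I  mem[L2]=58
14. P3: store L2 := 35  bus=[BusRdX,Flush]  L2: P0=I P1=I P2=I P3=M  mem[L2]=85
15. P1: store L2 := 19  bus=[BusRdX,Flush]  L2: P0=I P1=M P2=I P3=I  mem[L2]=35
16. P2: load  L2  bus=[BusRd]  L2: P0=I P1=O P2=S P3=I  mem[L2]=35

invalidations = 3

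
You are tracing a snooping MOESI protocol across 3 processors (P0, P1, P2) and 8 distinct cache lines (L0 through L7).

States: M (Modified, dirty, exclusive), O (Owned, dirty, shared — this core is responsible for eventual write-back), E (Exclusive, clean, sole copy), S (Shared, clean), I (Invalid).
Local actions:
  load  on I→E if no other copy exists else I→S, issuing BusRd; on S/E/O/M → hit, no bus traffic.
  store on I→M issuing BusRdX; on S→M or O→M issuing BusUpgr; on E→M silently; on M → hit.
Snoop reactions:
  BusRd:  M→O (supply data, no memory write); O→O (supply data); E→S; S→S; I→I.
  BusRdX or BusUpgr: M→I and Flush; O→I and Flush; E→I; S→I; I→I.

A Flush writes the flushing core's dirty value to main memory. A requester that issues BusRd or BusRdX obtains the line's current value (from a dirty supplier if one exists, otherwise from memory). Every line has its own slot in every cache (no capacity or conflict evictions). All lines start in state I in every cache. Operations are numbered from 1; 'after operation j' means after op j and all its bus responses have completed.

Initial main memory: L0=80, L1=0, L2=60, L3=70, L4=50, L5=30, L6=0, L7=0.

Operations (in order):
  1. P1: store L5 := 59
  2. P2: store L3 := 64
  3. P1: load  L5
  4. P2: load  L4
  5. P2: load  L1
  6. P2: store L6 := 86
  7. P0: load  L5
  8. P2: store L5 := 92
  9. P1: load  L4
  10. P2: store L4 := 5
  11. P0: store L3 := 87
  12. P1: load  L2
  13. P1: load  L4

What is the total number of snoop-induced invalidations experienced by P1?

  op1 P1: store L5 := 59 → I/M/I on L5; bus BusRdX; mem=30
  op2 P2: store L3 := 64 → I/I/M on L3; bus BusRdX; mem=70
  op3 P1: load  L5 → I/M/I on L5; bus (none); mem=30
  op4 P2: load  L4 → I/I/E on L4; bus BusRd; mem=50
  op5 P2: load  L1 → I/I/E on L1; bus BusRd; mem=0
  op6 P2: store L6 := 86 → I/I/M on L6; bus BusRdX; mem=0
  op7 P0: load  L5 → S/O/I on L5; bus BusRd; mem=30
  op8 P2: store L5 := 92 → I/I/M on L5; bus BusRdX Flush; mem=59
  op9 P1: load  L4 → I/S/S on L4; bus BusRd; mem=50
  op10 P2: store L4 := 5 → I/I/M on L4; bus BusUpgr; mem=50
  op11 P0: store L3 := 87 → M/I/I on L3; bus BusRdX Flush; mem=64
  op12 P1: load  L2 → I/E/I on L2; bus BusRd; mem=60
  op13 P1: load  L4 → I/S/O on L4; bus BusRd; mem=50

invalidations = 2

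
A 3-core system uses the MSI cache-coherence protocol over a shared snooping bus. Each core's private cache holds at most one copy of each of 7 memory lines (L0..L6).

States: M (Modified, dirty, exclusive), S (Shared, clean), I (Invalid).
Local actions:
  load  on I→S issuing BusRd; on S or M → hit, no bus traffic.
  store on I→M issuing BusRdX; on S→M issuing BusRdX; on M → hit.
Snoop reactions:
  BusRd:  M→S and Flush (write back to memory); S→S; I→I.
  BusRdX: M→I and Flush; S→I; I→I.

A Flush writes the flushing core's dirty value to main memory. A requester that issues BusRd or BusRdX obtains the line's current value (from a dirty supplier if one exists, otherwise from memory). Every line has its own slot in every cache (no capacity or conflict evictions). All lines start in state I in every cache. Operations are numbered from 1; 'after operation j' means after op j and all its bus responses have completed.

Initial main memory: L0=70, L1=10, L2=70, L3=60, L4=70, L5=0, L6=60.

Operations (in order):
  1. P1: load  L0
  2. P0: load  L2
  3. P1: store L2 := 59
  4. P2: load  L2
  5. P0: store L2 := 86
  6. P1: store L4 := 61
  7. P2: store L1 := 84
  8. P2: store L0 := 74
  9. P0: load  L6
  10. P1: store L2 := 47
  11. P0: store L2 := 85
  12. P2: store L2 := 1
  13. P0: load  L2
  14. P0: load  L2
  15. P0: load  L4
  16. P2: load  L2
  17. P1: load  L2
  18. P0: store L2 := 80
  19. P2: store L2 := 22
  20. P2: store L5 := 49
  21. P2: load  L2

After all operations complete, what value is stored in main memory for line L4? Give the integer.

memory[L4] = 61

  op1 P1: load  L0 → I/S/I on L0; bus BusRd; mem=70
  op2 P0: load  L2 → S/I/I on L2; bus BusRd; mem=70
  op3 P1: store L2 := 59 → I/M/I on L2; bus BusRdX; mem=70
  op4 P2: load  L2 → I/S/S on L2; bus BusRd Flush; mem=59
  op5 P0: store L2 := 86 → M/I/I on L2; bus BusRdX; mem=59
  op6 P1: store L4 := 61 → I/M/I on L4; bus BusRdX; mem=70
  op7 P2: store L1 := 84 → I/I/M on L1; bus BusRdX; mem=10
  op8 P2: store L0 := 74 → I/I/M on L0; bus BusRdX; mem=70
  op9 P0: load  L6 → S/I/I on L6; bus BusRd; mem=60
  op10 P1: store L2 := 47 → I/M/I on L2; bus BusRdX Flush; mem=86
  op11 P0: store L2 := 85 → M/I/I on L2; bus BusRdX Flush; mem=47
  op12 P2: store L2 := 1 → I/I/M on L2; bus BusRdX Flush; mem=85
  op13 P0: load  L2 → S/I/S on L2; bus BusRd Flush; mem=1
  op14 P0: load  L2 → S/I/S on L2; bus (none); mem=1
  op15 P0: load  L4 → S/S/I on L4; bus BusRd Flush; mem=61
  op16 P2: load  L2 → S/I/S on L2; bus (none); mem=1
  op17 P1: load  L2 → S/S/S on L2; bus BusRd; mem=1
  op18 P0: store L2 := 80 → M/I/I on L2; bus BusRdX; mem=1
  op19 P2: store L2 := 22 → I/I/M on L2; bus BusRdX Flush; mem=80
  op20 P2: store L5 := 49 → I/I/M on L5; bus BusRdX; mem=0
  op21 P2: load  L2 → I/I/M on L2; bus (none); mem=80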